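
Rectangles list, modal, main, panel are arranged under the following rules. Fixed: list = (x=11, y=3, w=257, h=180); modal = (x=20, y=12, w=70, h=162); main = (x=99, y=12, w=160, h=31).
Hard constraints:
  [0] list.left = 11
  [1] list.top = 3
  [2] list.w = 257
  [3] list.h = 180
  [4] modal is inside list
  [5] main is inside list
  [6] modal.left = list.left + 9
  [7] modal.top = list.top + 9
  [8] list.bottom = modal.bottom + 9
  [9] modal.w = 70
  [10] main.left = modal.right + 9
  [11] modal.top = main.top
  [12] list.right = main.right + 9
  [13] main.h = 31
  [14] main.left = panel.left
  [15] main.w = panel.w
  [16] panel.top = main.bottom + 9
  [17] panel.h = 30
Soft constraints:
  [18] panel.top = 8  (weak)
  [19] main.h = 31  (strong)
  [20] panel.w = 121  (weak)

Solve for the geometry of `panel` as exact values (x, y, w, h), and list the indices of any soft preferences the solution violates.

panel = (x=99, y=52, w=160, h=30)
violated soft preferences: 18, 20

1. panel.x = 99  [main.left = panel.left]
2. panel.w = 160  [main.w = panel.w]
3. panel.y = 52  [panel.top = main.bottom + 9]
4. panel.h = 30  [panel.h = 30]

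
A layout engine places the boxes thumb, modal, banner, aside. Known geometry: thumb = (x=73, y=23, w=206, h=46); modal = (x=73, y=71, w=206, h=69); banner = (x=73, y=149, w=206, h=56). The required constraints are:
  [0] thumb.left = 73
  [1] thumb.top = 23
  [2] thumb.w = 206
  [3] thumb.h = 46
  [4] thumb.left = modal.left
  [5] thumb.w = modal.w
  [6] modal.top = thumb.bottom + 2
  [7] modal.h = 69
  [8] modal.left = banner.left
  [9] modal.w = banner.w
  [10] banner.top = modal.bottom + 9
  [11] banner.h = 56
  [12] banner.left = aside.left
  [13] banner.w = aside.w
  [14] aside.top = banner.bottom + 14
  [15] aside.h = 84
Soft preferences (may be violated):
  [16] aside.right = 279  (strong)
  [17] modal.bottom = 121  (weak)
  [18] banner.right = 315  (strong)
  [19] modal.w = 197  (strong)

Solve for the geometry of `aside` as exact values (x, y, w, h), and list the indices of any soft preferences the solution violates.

aside = (x=73, y=219, w=206, h=84)
violated soft preferences: 17, 18, 19

1. aside.x = 73  [banner.left = aside.left]
2. aside.w = 206  [banner.w = aside.w]
3. aside.y = 219  [aside.top = banner.bottom + 14]
4. aside.h = 84  [aside.h = 84]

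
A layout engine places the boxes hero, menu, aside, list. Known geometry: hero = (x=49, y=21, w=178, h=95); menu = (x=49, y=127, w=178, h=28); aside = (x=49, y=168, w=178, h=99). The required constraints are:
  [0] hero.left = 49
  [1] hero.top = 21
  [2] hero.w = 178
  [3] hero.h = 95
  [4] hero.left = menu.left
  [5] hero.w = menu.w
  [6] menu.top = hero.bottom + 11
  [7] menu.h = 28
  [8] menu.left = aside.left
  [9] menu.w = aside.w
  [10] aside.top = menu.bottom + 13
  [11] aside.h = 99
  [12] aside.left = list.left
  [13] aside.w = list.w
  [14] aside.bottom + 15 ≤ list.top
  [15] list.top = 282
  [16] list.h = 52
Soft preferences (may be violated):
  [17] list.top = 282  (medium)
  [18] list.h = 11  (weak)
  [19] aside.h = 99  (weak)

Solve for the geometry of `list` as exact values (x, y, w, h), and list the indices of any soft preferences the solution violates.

list = (x=49, y=282, w=178, h=52)
violated soft preferences: 18

1. list.x = 49  [aside.left = list.left]
2. list.w = 178  [aside.w = list.w]
3. list.y = 282  [list.top = 282]
4. list.h = 52  [list.h = 52]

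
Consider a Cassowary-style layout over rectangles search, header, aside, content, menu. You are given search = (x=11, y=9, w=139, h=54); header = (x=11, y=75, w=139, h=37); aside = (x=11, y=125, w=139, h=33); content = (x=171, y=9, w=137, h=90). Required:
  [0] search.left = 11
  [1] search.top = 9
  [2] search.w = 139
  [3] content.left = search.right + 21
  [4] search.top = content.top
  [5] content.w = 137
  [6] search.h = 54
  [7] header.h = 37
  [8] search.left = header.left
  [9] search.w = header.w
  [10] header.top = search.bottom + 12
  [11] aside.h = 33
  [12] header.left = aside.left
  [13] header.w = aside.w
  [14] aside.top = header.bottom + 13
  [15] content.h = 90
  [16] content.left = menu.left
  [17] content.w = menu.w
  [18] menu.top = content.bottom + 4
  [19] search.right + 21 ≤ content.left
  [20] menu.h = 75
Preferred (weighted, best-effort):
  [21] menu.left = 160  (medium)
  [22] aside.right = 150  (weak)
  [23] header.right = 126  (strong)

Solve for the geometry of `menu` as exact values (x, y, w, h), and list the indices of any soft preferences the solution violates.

menu = (x=171, y=103, w=137, h=75)
violated soft preferences: 21, 23

1. menu.x = 171  [content.left = menu.left]
2. menu.w = 137  [content.w = menu.w]
3. menu.y = 103  [menu.top = content.bottom + 4]
4. menu.h = 75  [menu.h = 75]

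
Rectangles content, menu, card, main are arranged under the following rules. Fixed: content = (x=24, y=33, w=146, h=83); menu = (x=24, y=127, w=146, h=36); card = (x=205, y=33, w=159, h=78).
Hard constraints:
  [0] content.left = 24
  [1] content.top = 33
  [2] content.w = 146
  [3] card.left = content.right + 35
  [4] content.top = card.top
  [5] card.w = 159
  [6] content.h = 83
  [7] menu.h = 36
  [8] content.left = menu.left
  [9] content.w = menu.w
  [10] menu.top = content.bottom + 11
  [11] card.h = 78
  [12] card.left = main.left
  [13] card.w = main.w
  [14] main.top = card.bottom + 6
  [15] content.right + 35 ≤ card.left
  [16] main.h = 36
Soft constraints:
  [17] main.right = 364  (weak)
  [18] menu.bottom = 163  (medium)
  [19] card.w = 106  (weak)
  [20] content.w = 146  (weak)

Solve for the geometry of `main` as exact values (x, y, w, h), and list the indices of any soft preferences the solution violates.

main = (x=205, y=117, w=159, h=36)
violated soft preferences: 19

1. main.x = 205  [card.left = main.left]
2. main.w = 159  [card.w = main.w]
3. main.y = 117  [main.top = card.bottom + 6]
4. main.h = 36  [main.h = 36]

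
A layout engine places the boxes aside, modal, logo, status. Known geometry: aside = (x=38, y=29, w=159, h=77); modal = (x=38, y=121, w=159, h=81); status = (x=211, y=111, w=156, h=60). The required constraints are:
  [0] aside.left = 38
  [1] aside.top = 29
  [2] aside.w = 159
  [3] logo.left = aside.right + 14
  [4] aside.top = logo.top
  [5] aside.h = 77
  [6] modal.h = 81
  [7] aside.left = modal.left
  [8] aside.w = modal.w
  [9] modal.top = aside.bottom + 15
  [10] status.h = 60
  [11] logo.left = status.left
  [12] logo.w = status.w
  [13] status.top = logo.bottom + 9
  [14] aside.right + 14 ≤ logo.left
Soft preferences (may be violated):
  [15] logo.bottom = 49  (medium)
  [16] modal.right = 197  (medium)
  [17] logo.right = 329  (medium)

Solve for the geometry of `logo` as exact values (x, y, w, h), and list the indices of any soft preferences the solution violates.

logo = (x=211, y=29, w=156, h=73)
violated soft preferences: 15, 17

1. logo.x = 211  [logo.left = aside.right + 14]
2. logo.y = 29  [aside.top = logo.top]
3. logo.w = 156  [logo.w = status.w]
4. logo.h = 73  [status.top = logo.bottom + 9]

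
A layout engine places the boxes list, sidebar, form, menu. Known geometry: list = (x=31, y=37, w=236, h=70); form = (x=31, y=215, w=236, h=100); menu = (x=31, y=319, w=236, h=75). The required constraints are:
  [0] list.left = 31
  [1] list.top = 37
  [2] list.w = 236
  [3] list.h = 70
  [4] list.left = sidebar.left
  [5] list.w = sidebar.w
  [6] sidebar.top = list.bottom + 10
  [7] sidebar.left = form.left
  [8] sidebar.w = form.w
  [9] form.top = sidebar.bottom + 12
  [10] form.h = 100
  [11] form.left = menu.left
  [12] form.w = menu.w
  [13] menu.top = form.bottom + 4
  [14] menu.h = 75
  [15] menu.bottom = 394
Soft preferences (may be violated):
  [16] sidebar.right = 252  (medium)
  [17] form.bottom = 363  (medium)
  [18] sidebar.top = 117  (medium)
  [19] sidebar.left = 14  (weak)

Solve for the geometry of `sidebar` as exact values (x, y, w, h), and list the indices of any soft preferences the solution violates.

1. sidebar.x = 31  [list.left = sidebar.left]
2. sidebar.w = 236  [list.w = sidebar.w]
3. sidebar.y = 117  [sidebar.top = list.bottom + 10]
4. sidebar.h = 86  [form.top = sidebar.bottom + 12]

sidebar = (x=31, y=117, w=236, h=86)
violated soft preferences: 16, 17, 19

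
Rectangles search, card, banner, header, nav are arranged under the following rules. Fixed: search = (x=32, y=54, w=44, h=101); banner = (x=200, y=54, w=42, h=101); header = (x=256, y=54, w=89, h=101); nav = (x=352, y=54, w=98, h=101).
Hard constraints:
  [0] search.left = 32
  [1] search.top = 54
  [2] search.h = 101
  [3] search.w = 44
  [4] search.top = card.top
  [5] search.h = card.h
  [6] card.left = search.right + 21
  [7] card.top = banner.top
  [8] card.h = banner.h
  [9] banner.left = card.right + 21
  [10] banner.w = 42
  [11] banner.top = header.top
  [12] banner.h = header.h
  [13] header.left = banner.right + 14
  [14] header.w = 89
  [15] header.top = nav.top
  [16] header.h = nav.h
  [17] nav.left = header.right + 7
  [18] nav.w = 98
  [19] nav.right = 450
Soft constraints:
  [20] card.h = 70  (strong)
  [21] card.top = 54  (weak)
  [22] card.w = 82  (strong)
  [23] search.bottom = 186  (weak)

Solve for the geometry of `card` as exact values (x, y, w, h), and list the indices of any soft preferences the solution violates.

card = (x=97, y=54, w=82, h=101)
violated soft preferences: 20, 23

1. card.y = 54  [search.top = card.top]
2. card.h = 101  [search.h = card.h]
3. card.x = 97  [card.left = search.right + 21]
4. card.w = 82  [banner.left = card.right + 21]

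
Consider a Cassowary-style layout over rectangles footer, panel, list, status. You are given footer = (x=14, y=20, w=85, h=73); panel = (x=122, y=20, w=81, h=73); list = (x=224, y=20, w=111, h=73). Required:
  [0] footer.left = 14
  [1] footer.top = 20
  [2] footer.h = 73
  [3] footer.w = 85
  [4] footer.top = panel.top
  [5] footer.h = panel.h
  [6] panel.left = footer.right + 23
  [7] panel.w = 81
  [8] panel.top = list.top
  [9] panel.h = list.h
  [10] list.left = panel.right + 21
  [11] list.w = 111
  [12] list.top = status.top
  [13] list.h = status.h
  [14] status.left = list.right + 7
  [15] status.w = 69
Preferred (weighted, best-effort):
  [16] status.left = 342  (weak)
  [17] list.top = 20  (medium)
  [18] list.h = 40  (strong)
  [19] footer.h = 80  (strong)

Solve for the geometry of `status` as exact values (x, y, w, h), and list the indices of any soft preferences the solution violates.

1. status.y = 20  [list.top = status.top]
2. status.h = 73  [list.h = status.h]
3. status.x = 342  [status.left = list.right + 7]
4. status.w = 69  [status.w = 69]

status = (x=342, y=20, w=69, h=73)
violated soft preferences: 18, 19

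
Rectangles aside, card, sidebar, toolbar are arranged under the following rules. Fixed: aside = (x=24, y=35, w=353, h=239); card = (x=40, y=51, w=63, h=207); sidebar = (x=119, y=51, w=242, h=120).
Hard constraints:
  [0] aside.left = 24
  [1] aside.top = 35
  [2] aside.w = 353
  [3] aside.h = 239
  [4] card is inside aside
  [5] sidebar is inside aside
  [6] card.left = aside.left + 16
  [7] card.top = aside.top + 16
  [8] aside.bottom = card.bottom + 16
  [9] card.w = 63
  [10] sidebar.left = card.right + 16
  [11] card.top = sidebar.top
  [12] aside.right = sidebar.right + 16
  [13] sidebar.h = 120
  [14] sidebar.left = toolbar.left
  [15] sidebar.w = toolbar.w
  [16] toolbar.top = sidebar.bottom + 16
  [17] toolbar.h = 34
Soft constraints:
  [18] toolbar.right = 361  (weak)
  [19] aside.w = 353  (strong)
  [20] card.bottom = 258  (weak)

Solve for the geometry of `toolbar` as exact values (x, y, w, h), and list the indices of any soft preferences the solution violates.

1. toolbar.x = 119  [sidebar.left = toolbar.left]
2. toolbar.w = 242  [sidebar.w = toolbar.w]
3. toolbar.y = 187  [toolbar.top = sidebar.bottom + 16]
4. toolbar.h = 34  [toolbar.h = 34]

toolbar = (x=119, y=187, w=242, h=34)
violated soft preferences: none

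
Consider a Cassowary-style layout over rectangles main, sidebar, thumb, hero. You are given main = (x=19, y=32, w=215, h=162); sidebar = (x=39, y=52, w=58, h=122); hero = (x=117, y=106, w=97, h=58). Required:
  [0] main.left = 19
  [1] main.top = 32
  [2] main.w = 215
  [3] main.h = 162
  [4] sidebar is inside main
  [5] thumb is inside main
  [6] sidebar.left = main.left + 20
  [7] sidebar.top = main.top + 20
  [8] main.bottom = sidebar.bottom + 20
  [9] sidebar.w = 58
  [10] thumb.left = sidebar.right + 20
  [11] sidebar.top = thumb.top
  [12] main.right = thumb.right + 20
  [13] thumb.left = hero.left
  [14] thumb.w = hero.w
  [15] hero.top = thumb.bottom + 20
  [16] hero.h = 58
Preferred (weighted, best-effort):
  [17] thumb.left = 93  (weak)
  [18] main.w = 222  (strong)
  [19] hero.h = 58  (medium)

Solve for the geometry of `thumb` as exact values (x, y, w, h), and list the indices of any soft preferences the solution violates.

1. thumb.x = 117  [thumb.left = sidebar.right + 20]
2. thumb.y = 52  [sidebar.top = thumb.top]
3. thumb.w = 97  [main.right = thumb.right + 20]
4. thumb.h = 34  [hero.top = thumb.bottom + 20]

thumb = (x=117, y=52, w=97, h=34)
violated soft preferences: 17, 18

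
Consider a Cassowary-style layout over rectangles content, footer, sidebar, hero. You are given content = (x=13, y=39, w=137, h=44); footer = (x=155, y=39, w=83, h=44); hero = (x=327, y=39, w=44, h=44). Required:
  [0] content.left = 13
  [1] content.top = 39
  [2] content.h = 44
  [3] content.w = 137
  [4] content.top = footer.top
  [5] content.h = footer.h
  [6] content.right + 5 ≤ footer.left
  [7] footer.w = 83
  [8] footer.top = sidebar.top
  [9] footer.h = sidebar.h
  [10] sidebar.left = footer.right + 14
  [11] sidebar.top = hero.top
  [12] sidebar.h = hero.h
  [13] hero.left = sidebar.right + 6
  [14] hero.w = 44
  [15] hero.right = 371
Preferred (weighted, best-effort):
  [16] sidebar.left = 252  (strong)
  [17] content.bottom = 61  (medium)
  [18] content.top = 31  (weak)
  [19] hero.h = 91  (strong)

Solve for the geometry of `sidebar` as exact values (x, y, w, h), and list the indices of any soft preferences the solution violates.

1. sidebar.y = 39  [footer.top = sidebar.top]
2. sidebar.h = 44  [footer.h = sidebar.h]
3. sidebar.x = 252  [sidebar.left = footer.right + 14]
4. sidebar.w = 69  [hero.left = sidebar.right + 6]

sidebar = (x=252, y=39, w=69, h=44)
violated soft preferences: 17, 18, 19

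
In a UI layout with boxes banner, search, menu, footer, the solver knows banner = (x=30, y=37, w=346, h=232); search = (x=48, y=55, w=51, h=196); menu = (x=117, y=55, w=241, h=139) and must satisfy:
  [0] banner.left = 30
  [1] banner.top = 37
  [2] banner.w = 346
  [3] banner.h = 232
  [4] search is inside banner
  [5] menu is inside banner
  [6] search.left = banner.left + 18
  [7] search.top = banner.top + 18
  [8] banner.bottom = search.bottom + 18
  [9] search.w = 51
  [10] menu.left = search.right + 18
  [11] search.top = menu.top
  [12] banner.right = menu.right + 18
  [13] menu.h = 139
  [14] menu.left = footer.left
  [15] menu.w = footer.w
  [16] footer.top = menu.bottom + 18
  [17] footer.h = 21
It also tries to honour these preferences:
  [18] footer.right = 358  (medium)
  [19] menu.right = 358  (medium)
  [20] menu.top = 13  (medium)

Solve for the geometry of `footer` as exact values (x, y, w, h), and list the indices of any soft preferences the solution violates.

footer = (x=117, y=212, w=241, h=21)
violated soft preferences: 20

1. footer.x = 117  [menu.left = footer.left]
2. footer.w = 241  [menu.w = footer.w]
3. footer.y = 212  [footer.top = menu.bottom + 18]
4. footer.h = 21  [footer.h = 21]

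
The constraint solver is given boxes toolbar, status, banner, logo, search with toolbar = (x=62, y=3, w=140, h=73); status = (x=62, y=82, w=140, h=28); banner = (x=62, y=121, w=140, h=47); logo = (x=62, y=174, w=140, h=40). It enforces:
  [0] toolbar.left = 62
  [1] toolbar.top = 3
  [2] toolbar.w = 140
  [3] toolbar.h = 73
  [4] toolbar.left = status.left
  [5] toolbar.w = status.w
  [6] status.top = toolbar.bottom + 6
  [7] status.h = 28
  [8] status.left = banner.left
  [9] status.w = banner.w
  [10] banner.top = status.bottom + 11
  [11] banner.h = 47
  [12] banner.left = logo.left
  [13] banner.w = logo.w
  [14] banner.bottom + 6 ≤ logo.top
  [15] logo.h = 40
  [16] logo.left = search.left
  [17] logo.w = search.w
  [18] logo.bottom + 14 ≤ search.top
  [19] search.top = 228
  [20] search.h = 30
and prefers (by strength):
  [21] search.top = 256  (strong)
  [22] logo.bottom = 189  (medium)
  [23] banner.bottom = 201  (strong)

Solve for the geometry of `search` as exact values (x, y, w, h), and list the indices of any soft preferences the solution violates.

search = (x=62, y=228, w=140, h=30)
violated soft preferences: 21, 22, 23

1. search.x = 62  [logo.left = search.left]
2. search.w = 140  [logo.w = search.w]
3. search.y = 228  [search.top = 228]
4. search.h = 30  [search.h = 30]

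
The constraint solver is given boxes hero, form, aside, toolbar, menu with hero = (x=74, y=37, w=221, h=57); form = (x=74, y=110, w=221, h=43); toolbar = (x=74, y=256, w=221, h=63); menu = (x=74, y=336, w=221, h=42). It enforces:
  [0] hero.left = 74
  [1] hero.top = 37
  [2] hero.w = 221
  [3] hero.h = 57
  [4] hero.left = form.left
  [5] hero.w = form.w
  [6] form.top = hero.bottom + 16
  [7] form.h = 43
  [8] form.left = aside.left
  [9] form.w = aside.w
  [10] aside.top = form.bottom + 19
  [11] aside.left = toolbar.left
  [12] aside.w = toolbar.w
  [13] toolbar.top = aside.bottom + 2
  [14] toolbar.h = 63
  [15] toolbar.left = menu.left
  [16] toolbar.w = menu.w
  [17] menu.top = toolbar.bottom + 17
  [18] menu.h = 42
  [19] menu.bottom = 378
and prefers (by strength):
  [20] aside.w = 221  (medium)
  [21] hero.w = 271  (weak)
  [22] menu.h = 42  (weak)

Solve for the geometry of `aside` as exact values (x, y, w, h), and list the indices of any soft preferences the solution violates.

1. aside.x = 74  [form.left = aside.left]
2. aside.w = 221  [form.w = aside.w]
3. aside.y = 172  [aside.top = form.bottom + 19]
4. aside.h = 82  [toolbar.top = aside.bottom + 2]

aside = (x=74, y=172, w=221, h=82)
violated soft preferences: 21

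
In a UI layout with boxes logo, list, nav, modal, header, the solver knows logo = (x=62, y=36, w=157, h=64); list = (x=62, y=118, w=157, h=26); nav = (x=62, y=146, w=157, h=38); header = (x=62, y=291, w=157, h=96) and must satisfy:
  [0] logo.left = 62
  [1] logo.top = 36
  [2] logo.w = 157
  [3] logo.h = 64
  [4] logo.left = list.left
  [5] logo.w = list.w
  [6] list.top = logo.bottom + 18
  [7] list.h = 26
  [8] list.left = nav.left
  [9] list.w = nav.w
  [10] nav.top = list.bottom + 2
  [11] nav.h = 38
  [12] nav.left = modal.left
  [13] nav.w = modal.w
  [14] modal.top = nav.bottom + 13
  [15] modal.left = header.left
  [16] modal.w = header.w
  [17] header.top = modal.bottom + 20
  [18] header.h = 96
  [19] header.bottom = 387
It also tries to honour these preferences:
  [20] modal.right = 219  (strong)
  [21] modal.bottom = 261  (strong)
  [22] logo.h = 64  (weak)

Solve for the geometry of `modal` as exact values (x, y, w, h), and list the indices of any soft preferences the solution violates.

modal = (x=62, y=197, w=157, h=74)
violated soft preferences: 21

1. modal.x = 62  [nav.left = modal.left]
2. modal.w = 157  [nav.w = modal.w]
3. modal.y = 197  [modal.top = nav.bottom + 13]
4. modal.h = 74  [header.top = modal.bottom + 20]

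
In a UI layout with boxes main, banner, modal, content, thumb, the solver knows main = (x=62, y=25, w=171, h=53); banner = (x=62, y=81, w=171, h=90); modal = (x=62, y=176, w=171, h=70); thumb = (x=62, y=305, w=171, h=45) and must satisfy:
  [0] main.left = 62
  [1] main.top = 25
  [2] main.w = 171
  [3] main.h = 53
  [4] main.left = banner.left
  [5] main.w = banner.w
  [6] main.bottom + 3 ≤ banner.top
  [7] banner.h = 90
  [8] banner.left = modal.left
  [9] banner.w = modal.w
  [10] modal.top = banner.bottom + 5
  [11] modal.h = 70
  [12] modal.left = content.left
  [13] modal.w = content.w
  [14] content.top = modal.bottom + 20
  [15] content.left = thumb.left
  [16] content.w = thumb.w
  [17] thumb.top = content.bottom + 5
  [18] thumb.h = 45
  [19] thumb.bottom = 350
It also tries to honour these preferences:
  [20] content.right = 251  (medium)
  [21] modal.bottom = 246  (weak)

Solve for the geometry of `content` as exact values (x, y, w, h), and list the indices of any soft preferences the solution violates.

content = (x=62, y=266, w=171, h=34)
violated soft preferences: 20

1. content.x = 62  [modal.left = content.left]
2. content.w = 171  [modal.w = content.w]
3. content.y = 266  [content.top = modal.bottom + 20]
4. content.h = 34  [thumb.top = content.bottom + 5]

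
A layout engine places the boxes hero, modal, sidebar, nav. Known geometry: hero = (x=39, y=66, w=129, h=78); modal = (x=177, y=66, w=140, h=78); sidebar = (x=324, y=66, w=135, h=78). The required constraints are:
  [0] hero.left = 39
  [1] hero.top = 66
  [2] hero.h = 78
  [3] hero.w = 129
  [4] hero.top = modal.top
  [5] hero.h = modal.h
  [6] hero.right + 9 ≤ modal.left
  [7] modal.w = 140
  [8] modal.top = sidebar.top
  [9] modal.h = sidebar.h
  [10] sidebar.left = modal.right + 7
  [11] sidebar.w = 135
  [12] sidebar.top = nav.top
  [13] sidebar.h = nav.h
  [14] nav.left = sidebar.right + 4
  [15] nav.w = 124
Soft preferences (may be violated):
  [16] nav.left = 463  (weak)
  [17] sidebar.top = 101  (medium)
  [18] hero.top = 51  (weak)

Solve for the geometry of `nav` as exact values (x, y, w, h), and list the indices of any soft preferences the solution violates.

nav = (x=463, y=66, w=124, h=78)
violated soft preferences: 17, 18

1. nav.y = 66  [sidebar.top = nav.top]
2. nav.h = 78  [sidebar.h = nav.h]
3. nav.x = 463  [nav.left = sidebar.right + 4]
4. nav.w = 124  [nav.w = 124]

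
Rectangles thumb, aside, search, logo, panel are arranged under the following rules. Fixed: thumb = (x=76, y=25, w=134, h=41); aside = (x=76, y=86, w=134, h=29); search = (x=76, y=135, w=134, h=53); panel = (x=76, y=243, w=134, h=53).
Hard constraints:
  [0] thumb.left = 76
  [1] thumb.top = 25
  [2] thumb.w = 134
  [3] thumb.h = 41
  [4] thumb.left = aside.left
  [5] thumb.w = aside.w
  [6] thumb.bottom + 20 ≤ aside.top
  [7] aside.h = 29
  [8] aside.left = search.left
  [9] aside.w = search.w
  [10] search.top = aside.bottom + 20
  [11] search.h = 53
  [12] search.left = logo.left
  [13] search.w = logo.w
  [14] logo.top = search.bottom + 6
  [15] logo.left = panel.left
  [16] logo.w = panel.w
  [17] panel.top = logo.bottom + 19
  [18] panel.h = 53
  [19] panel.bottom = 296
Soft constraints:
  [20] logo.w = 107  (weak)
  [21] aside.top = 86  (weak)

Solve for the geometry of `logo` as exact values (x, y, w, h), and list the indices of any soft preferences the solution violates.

logo = (x=76, y=194, w=134, h=30)
violated soft preferences: 20

1. logo.x = 76  [search.left = logo.left]
2. logo.w = 134  [search.w = logo.w]
3. logo.y = 194  [logo.top = search.bottom + 6]
4. logo.h = 30  [panel.top = logo.bottom + 19]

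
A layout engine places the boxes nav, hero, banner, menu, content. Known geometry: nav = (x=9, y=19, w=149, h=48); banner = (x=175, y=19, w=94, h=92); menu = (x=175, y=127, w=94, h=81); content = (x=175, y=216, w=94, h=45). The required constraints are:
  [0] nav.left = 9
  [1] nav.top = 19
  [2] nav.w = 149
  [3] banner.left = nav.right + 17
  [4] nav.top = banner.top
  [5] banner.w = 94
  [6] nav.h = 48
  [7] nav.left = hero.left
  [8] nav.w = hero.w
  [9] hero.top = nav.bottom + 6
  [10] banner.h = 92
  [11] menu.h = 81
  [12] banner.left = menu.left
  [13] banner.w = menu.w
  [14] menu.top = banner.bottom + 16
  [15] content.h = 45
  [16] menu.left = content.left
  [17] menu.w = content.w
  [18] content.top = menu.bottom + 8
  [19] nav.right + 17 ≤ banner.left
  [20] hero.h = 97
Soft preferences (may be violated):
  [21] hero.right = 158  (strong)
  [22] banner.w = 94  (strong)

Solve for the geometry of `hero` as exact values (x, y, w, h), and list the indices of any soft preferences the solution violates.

hero = (x=9, y=73, w=149, h=97)
violated soft preferences: none

1. hero.x = 9  [nav.left = hero.left]
2. hero.w = 149  [nav.w = hero.w]
3. hero.y = 73  [hero.top = nav.bottom + 6]
4. hero.h = 97  [hero.h = 97]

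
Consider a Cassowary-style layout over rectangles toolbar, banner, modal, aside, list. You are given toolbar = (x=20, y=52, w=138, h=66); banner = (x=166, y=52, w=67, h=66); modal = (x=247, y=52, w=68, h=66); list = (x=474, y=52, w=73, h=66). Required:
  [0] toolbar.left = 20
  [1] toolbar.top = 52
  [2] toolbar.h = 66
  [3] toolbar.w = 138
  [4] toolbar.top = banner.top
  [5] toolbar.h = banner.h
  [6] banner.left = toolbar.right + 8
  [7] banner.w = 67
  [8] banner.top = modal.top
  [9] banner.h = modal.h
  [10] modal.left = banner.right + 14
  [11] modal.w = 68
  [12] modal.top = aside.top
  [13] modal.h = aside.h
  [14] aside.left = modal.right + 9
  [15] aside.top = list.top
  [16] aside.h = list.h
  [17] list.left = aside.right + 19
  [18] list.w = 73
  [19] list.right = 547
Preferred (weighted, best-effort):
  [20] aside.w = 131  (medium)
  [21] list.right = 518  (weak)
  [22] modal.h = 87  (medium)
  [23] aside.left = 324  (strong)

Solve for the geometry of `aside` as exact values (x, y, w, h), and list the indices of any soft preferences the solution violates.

aside = (x=324, y=52, w=131, h=66)
violated soft preferences: 21, 22

1. aside.y = 52  [modal.top = aside.top]
2. aside.h = 66  [modal.h = aside.h]
3. aside.x = 324  [aside.left = modal.right + 9]
4. aside.w = 131  [list.left = aside.right + 19]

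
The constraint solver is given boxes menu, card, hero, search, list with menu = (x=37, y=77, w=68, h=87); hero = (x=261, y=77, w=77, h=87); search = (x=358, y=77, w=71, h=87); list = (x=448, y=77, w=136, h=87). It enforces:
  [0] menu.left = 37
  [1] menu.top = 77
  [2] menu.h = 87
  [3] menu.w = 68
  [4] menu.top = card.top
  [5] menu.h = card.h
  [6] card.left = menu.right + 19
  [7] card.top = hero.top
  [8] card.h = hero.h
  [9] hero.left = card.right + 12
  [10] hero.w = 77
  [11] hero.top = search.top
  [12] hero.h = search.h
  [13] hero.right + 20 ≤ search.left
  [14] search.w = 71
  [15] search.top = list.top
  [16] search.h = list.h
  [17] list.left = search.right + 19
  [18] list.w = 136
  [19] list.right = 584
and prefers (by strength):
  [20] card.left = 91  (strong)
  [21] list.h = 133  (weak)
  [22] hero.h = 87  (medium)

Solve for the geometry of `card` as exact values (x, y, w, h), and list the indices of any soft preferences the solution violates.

card = (x=124, y=77, w=125, h=87)
violated soft preferences: 20, 21

1. card.y = 77  [menu.top = card.top]
2. card.h = 87  [menu.h = card.h]
3. card.x = 124  [card.left = menu.right + 19]
4. card.w = 125  [hero.left = card.right + 12]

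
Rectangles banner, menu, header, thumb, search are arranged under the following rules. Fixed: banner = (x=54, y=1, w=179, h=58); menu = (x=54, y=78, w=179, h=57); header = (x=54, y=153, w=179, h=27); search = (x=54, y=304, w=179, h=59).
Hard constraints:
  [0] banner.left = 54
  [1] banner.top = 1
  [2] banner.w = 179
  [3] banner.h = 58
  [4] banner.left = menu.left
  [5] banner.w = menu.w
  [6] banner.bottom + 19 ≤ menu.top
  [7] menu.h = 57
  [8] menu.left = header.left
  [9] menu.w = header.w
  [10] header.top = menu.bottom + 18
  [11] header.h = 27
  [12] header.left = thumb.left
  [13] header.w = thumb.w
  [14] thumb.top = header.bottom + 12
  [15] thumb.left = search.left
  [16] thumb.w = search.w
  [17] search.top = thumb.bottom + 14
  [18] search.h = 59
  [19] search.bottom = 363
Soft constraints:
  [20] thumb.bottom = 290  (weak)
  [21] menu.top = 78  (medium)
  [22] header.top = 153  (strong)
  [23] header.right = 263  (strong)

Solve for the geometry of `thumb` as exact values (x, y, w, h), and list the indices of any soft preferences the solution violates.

1. thumb.x = 54  [header.left = thumb.left]
2. thumb.w = 179  [header.w = thumb.w]
3. thumb.y = 192  [thumb.top = header.bottom + 12]
4. thumb.h = 98  [search.top = thumb.bottom + 14]

thumb = (x=54, y=192, w=179, h=98)
violated soft preferences: 23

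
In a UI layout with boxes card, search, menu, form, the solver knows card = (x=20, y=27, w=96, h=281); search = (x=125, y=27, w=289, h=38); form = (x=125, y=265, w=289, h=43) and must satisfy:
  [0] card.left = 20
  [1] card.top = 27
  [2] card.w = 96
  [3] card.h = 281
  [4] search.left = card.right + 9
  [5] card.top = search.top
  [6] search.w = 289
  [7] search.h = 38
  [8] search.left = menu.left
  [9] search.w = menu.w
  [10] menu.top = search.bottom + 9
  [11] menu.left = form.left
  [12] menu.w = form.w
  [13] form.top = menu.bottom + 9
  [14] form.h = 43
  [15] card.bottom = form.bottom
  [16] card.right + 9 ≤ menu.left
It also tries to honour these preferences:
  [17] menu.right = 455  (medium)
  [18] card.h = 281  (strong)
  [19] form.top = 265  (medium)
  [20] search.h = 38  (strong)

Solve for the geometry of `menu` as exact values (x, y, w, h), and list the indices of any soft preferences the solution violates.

menu = (x=125, y=74, w=289, h=182)
violated soft preferences: 17

1. menu.x = 125  [search.left = menu.left]
2. menu.w = 289  [search.w = menu.w]
3. menu.y = 74  [menu.top = search.bottom + 9]
4. menu.h = 182  [form.top = menu.bottom + 9]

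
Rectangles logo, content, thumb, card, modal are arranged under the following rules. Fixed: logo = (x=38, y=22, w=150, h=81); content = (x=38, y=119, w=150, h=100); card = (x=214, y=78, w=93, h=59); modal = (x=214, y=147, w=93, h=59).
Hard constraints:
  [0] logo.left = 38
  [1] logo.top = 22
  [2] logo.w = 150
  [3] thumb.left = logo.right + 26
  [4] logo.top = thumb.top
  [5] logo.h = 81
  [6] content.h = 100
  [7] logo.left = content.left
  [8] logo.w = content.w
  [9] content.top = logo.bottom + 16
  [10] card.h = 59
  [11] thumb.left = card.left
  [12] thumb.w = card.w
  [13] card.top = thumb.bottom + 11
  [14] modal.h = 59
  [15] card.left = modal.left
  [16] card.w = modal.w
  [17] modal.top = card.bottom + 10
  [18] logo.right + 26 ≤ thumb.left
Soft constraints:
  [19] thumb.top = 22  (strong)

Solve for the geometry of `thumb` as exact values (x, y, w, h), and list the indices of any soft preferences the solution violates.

thumb = (x=214, y=22, w=93, h=45)
violated soft preferences: none

1. thumb.x = 214  [thumb.left = logo.right + 26]
2. thumb.y = 22  [logo.top = thumb.top]
3. thumb.w = 93  [thumb.w = card.w]
4. thumb.h = 45  [card.top = thumb.bottom + 11]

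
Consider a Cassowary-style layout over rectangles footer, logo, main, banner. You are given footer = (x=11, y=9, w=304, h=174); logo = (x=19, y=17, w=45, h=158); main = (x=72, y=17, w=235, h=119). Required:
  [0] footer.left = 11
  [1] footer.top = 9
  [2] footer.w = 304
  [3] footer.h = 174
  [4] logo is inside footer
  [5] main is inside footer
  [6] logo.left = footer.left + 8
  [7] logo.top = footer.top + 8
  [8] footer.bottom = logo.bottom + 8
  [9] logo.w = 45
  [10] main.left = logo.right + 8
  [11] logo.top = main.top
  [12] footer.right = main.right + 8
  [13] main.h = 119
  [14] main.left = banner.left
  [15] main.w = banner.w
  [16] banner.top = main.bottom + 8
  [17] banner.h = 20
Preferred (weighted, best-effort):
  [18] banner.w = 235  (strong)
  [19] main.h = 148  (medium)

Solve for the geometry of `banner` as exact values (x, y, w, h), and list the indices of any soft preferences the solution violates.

banner = (x=72, y=144, w=235, h=20)
violated soft preferences: 19

1. banner.x = 72  [main.left = banner.left]
2. banner.w = 235  [main.w = banner.w]
3. banner.y = 144  [banner.top = main.bottom + 8]
4. banner.h = 20  [banner.h = 20]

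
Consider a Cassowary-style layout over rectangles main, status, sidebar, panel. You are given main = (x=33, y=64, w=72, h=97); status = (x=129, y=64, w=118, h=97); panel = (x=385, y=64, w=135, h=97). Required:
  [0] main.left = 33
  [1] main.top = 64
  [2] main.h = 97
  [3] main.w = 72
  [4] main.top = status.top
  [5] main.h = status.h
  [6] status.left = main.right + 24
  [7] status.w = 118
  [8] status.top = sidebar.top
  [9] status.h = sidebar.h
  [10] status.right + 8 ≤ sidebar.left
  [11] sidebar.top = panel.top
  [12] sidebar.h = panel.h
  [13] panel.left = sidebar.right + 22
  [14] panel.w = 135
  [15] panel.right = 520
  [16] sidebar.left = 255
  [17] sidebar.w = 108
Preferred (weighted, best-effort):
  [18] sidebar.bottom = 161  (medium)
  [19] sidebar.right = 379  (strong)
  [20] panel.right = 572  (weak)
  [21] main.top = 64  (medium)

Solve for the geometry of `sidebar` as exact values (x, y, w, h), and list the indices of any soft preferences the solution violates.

1. sidebar.y = 64  [status.top = sidebar.top]
2. sidebar.h = 97  [status.h = sidebar.h]
3. sidebar.x = 255  [sidebar.left = 255]
4. sidebar.w = 108  [sidebar.w = 108]

sidebar = (x=255, y=64, w=108, h=97)
violated soft preferences: 19, 20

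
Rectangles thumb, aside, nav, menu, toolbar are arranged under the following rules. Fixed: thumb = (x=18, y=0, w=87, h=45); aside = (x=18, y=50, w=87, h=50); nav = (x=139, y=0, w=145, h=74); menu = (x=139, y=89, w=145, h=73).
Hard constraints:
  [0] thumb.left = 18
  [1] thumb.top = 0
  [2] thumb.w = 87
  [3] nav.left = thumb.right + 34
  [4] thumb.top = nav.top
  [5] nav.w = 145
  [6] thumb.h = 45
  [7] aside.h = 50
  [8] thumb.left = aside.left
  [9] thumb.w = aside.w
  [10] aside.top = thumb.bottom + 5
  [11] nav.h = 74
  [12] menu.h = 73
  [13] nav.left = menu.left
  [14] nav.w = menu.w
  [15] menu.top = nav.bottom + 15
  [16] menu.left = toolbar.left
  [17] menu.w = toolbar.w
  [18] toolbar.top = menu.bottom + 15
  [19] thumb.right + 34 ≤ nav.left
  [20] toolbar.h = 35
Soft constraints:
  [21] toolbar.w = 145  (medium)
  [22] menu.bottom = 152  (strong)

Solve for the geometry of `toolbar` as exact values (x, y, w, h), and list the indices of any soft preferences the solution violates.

toolbar = (x=139, y=177, w=145, h=35)
violated soft preferences: 22

1. toolbar.x = 139  [menu.left = toolbar.left]
2. toolbar.w = 145  [menu.w = toolbar.w]
3. toolbar.y = 177  [toolbar.top = menu.bottom + 15]
4. toolbar.h = 35  [toolbar.h = 35]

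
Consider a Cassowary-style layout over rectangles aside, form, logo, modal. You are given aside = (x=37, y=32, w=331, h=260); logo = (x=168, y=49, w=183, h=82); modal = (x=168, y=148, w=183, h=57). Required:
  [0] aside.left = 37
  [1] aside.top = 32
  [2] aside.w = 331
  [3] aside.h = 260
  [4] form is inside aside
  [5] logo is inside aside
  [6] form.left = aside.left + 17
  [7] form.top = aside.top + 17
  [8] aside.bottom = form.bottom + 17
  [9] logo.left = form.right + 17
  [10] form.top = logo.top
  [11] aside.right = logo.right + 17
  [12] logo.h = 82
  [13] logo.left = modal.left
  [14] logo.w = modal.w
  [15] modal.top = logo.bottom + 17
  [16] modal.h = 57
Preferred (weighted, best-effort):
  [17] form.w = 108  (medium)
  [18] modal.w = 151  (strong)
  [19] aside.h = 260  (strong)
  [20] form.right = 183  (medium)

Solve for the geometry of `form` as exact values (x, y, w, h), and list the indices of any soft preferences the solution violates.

form = (x=54, y=49, w=97, h=226)
violated soft preferences: 17, 18, 20

1. form.x = 54  [form.left = aside.left + 17]
2. form.y = 49  [form.top = aside.top + 17]
3. form.h = 226  [aside.bottom = form.bottom + 17]
4. form.w = 97  [logo.left = form.right + 17]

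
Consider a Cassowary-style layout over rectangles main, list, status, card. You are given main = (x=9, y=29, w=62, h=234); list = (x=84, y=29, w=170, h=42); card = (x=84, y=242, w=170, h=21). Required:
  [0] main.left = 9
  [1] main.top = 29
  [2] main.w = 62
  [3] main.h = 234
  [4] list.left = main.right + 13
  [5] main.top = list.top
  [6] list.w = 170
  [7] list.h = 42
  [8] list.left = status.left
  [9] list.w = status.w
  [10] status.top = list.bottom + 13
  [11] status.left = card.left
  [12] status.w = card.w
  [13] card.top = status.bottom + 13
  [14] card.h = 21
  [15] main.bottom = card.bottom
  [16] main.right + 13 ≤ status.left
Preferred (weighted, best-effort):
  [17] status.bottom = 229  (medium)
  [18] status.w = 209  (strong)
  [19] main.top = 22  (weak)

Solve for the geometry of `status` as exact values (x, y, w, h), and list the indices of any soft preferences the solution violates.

1. status.x = 84  [list.left = status.left]
2. status.w = 170  [list.w = status.w]
3. status.y = 84  [status.top = list.bottom + 13]
4. status.h = 145  [card.top = status.bottom + 13]

status = (x=84, y=84, w=170, h=145)
violated soft preferences: 18, 19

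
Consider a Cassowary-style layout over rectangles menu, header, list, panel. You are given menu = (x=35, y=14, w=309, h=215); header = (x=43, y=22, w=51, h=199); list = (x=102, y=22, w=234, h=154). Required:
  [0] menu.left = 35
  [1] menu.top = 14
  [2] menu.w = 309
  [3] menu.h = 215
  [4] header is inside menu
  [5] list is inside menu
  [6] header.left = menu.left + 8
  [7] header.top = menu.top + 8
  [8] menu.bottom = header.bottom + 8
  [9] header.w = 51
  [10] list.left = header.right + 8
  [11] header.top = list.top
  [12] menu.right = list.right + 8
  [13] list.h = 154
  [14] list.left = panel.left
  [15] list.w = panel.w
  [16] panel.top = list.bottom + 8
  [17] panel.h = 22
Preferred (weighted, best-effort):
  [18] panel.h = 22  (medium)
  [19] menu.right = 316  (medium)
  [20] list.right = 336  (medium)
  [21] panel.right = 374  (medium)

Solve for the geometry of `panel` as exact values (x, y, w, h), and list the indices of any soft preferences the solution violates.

1. panel.x = 102  [list.left = panel.left]
2. panel.w = 234  [list.w = panel.w]
3. panel.y = 184  [panel.top = list.bottom + 8]
4. panel.h = 22  [panel.h = 22]

panel = (x=102, y=184, w=234, h=22)
violated soft preferences: 19, 21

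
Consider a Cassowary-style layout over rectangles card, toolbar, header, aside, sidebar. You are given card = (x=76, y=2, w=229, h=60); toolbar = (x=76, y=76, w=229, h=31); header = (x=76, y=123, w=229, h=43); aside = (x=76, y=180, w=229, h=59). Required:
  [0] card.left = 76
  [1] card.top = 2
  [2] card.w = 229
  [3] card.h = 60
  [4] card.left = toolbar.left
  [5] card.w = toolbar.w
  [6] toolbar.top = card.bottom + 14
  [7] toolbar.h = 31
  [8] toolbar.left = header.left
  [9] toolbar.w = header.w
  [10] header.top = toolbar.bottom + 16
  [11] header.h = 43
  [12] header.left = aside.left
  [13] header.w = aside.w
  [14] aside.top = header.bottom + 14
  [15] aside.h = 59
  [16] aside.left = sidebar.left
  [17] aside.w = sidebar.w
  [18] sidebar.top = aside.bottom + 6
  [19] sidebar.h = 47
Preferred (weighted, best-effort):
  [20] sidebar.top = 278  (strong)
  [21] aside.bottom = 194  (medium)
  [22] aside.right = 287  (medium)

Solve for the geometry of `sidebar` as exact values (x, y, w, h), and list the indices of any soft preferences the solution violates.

1. sidebar.x = 76  [aside.left = sidebar.left]
2. sidebar.w = 229  [aside.w = sidebar.w]
3. sidebar.y = 245  [sidebar.top = aside.bottom + 6]
4. sidebar.h = 47  [sidebar.h = 47]

sidebar = (x=76, y=245, w=229, h=47)
violated soft preferences: 20, 21, 22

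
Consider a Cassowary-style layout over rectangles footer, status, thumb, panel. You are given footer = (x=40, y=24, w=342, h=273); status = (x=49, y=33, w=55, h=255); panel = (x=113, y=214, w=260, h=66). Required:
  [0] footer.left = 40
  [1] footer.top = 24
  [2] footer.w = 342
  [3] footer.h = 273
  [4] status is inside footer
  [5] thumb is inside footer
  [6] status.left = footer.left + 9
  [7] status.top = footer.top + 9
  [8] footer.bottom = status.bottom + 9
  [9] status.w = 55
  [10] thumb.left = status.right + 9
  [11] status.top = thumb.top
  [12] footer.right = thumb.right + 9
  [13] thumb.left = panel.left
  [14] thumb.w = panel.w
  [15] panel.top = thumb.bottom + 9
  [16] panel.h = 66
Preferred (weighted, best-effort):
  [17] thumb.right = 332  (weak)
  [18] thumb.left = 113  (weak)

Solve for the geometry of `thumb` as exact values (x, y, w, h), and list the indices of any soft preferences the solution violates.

1. thumb.x = 113  [thumb.left = status.right + 9]
2. thumb.y = 33  [status.top = thumb.top]
3. thumb.w = 260  [footer.right = thumb.right + 9]
4. thumb.h = 172  [panel.top = thumb.bottom + 9]

thumb = (x=113, y=33, w=260, h=172)
violated soft preferences: 17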